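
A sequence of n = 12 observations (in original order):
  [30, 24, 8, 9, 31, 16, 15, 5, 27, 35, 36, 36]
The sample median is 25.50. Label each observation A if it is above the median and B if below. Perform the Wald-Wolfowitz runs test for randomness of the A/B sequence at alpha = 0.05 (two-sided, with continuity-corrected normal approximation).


Step 1: Compute median = 25.50; label A = above, B = below.
Labels in order: ABBBABBBAAAA  (n_A = 6, n_B = 6)
Step 2: Count runs R = 5.
Step 3: Under H0 (random ordering), E[R] = 2*n_A*n_B/(n_A+n_B) + 1 = 2*6*6/12 + 1 = 7.0000.
        Var[R] = 2*n_A*n_B*(2*n_A*n_B - n_A - n_B) / ((n_A+n_B)^2 * (n_A+n_B-1)) = 4320/1584 = 2.7273.
        SD[R] = 1.6514.
Step 4: Continuity-corrected z = (R + 0.5 - E[R]) / SD[R] = (5 + 0.5 - 7.0000) / 1.6514 = -0.9083.
Step 5: Two-sided p-value via normal approximation = 2*(1 - Phi(|z|)) = 0.363722.
Step 6: alpha = 0.05. fail to reject H0.

R = 5, z = -0.9083, p = 0.363722, fail to reject H0.


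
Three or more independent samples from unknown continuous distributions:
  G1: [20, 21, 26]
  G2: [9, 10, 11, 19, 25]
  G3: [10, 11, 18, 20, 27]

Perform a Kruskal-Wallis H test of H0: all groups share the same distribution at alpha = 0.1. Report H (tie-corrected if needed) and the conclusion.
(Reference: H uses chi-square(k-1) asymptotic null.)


Step 1: Combine all N = 13 observations and assign midranks.
sorted (value, group, rank): (9,G2,1), (10,G2,2.5), (10,G3,2.5), (11,G2,4.5), (11,G3,4.5), (18,G3,6), (19,G2,7), (20,G1,8.5), (20,G3,8.5), (21,G1,10), (25,G2,11), (26,G1,12), (27,G3,13)
Step 2: Sum ranks within each group.
R_1 = 30.5 (n_1 = 3)
R_2 = 26 (n_2 = 5)
R_3 = 34.5 (n_3 = 5)
Step 3: H = 12/(N(N+1)) * sum(R_i^2/n_i) - 3(N+1)
     = 12/(13*14) * (30.5^2/3 + 26^2/5 + 34.5^2/5) - 3*14
     = 0.065934 * 683.333 - 42
     = 3.054945.
Step 4: Ties present; correction factor C = 1 - 18/(13^3 - 13) = 0.991758. Corrected H = 3.054945 / 0.991758 = 3.080332.
Step 5: Under H0, H ~ chi^2(2); p-value = 0.214345.
Step 6: alpha = 0.1. fail to reject H0.

H = 3.0803, df = 2, p = 0.214345, fail to reject H0.


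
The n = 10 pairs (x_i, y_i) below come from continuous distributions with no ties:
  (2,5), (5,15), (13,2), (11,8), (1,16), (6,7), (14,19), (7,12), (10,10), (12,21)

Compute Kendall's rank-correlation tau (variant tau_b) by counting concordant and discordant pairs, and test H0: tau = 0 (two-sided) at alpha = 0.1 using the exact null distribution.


Step 1: Enumerate the 45 unordered pairs (i,j) with i<j and classify each by sign(x_j-x_i) * sign(y_j-y_i).
  (1,2):dx=+3,dy=+10->C; (1,3):dx=+11,dy=-3->D; (1,4):dx=+9,dy=+3->C; (1,5):dx=-1,dy=+11->D
  (1,6):dx=+4,dy=+2->C; (1,7):dx=+12,dy=+14->C; (1,8):dx=+5,dy=+7->C; (1,9):dx=+8,dy=+5->C
  (1,10):dx=+10,dy=+16->C; (2,3):dx=+8,dy=-13->D; (2,4):dx=+6,dy=-7->D; (2,5):dx=-4,dy=+1->D
  (2,6):dx=+1,dy=-8->D; (2,7):dx=+9,dy=+4->C; (2,8):dx=+2,dy=-3->D; (2,9):dx=+5,dy=-5->D
  (2,10):dx=+7,dy=+6->C; (3,4):dx=-2,dy=+6->D; (3,5):dx=-12,dy=+14->D; (3,6):dx=-7,dy=+5->D
  (3,7):dx=+1,dy=+17->C; (3,8):dx=-6,dy=+10->D; (3,9):dx=-3,dy=+8->D; (3,10):dx=-1,dy=+19->D
  (4,5):dx=-10,dy=+8->D; (4,6):dx=-5,dy=-1->C; (4,7):dx=+3,dy=+11->C; (4,8):dx=-4,dy=+4->D
  (4,9):dx=-1,dy=+2->D; (4,10):dx=+1,dy=+13->C; (5,6):dx=+5,dy=-9->D; (5,7):dx=+13,dy=+3->C
  (5,8):dx=+6,dy=-4->D; (5,9):dx=+9,dy=-6->D; (5,10):dx=+11,dy=+5->C; (6,7):dx=+8,dy=+12->C
  (6,8):dx=+1,dy=+5->C; (6,9):dx=+4,dy=+3->C; (6,10):dx=+6,dy=+14->C; (7,8):dx=-7,dy=-7->C
  (7,9):dx=-4,dy=-9->C; (7,10):dx=-2,dy=+2->D; (8,9):dx=+3,dy=-2->D; (8,10):dx=+5,dy=+9->C
  (9,10):dx=+2,dy=+11->C
Step 2: C = 23, D = 22, total pairs = 45.
Step 3: tau = (C - D)/(n(n-1)/2) = (23 - 22)/45 = 0.022222.
Step 4: Exact two-sided p-value (enumerate n! = 3628800 permutations of y under H0): p = 1.000000.
Step 5: alpha = 0.1. fail to reject H0.

tau_b = 0.0222 (C=23, D=22), p = 1.000000, fail to reject H0.


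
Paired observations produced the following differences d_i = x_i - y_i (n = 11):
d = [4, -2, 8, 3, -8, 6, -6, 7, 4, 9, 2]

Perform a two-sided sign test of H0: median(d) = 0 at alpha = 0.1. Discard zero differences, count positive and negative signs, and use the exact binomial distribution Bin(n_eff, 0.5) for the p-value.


Step 1: Discard zero differences. Original n = 11; n_eff = number of nonzero differences = 11.
Nonzero differences (with sign): +4, -2, +8, +3, -8, +6, -6, +7, +4, +9, +2
Step 2: Count signs: positive = 8, negative = 3.
Step 3: Under H0: P(positive) = 0.5, so the number of positives S ~ Bin(11, 0.5).
Step 4: Two-sided exact p-value = sum of Bin(11,0.5) probabilities at or below the observed probability = 0.226562.
Step 5: alpha = 0.1. fail to reject H0.

n_eff = 11, pos = 8, neg = 3, p = 0.226562, fail to reject H0.


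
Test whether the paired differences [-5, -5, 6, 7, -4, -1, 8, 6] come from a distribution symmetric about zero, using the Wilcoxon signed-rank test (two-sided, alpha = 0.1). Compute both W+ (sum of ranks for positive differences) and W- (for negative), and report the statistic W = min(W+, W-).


Step 1: Drop any zero differences (none here) and take |d_i|.
|d| = [5, 5, 6, 7, 4, 1, 8, 6]
Step 2: Midrank |d_i| (ties get averaged ranks).
ranks: |5|->3.5, |5|->3.5, |6|->5.5, |7|->7, |4|->2, |1|->1, |8|->8, |6|->5.5
Step 3: Attach original signs; sum ranks with positive sign and with negative sign.
W+ = 5.5 + 7 + 8 + 5.5 = 26
W- = 3.5 + 3.5 + 2 + 1 = 10
(Check: W+ + W- = 36 should equal n(n+1)/2 = 36.)
Step 4: Test statistic W = min(W+, W-) = 10.
Step 5: Ties in |d|, so use the tie-corrected normal approximation.
        E[W] = n(n+1)/4 = 8*9/4 = 18.
        Tie groups: |d|=5 (t=2), |d|=6 (t=2); sum(t^3 - t) = 12.
        Var[W] = n(n+1)(2n+1)/24 - sum(t^3-t)/48 = 1224/24 - 12/48 = 50.75.
        z = (W - E[W]) / sqrt(Var[W]) = (10 - 18) / 7.1239 = -1.1230.
        Two-sided p = 2*Phi(z) = 0.261446.
Step 6: alpha = 0.1. fail to reject H0.

W+ = 26, W- = 10, W = min = 10, p = 0.261446, fail to reject H0.


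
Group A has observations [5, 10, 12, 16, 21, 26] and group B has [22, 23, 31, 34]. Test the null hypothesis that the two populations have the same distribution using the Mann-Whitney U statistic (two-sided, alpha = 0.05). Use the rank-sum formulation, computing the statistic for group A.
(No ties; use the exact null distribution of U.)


Step 1: Combine and sort all 10 observations; assign midranks.
sorted (value, group): (5,X), (10,X), (12,X), (16,X), (21,X), (22,Y), (23,Y), (26,X), (31,Y), (34,Y)
ranks: 5->1, 10->2, 12->3, 16->4, 21->5, 22->6, 23->7, 26->8, 31->9, 34->10
Step 2: Rank sum for X: R1 = 1 + 2 + 3 + 4 + 5 + 8 = 23.
Step 3: U_X = R1 - n1(n1+1)/2 = 23 - 6*7/2 = 23 - 21 = 2.
       U_Y = n1*n2 - U_X = 24 - 2 = 22.
Step 4: No ties, so the exact null distribution of U (based on enumerating the C(10,6) = 210 equally likely rank assignments) gives the two-sided p-value.
Step 5: p-value = 0.038095; compare to alpha = 0.05. reject H0.

U_X = 2, p = 0.038095, reject H0 at alpha = 0.05.


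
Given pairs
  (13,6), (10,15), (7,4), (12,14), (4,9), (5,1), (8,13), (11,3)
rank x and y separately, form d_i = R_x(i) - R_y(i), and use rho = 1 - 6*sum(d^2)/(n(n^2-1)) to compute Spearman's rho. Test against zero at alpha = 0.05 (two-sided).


Step 1: Rank x and y separately (midranks; no ties here).
rank(x): 13->8, 10->5, 7->3, 12->7, 4->1, 5->2, 8->4, 11->6
rank(y): 6->4, 15->8, 4->3, 14->7, 9->5, 1->1, 13->6, 3->2
Step 2: d_i = R_x(i) - R_y(i); compute d_i^2.
  (8-4)^2=16, (5-8)^2=9, (3-3)^2=0, (7-7)^2=0, (1-5)^2=16, (2-1)^2=1, (4-6)^2=4, (6-2)^2=16
sum(d^2) = 62.
Step 3: rho = 1 - 6*62 / (8*(8^2 - 1)) = 1 - 372/504 = 0.261905.
Step 4: Under H0, t = rho * sqrt((n-2)/(1-rho^2)) = 0.6647 ~ t(6).
Step 5: Two-sided p-value from the t-distribution with 6 df = 0.530923.
Step 6: alpha = 0.05. fail to reject H0.

rho = 0.2619, p = 0.530923, fail to reject H0 at alpha = 0.05.


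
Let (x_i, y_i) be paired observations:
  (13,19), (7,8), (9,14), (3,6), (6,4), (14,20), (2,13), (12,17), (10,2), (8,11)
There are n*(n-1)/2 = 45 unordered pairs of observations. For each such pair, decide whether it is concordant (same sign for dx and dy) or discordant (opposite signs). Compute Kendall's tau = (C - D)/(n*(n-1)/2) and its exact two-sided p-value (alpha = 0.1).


Step 1: Enumerate the 45 unordered pairs (i,j) with i<j and classify each by sign(x_j-x_i) * sign(y_j-y_i).
  (1,2):dx=-6,dy=-11->C; (1,3):dx=-4,dy=-5->C; (1,4):dx=-10,dy=-13->C; (1,5):dx=-7,dy=-15->C
  (1,6):dx=+1,dy=+1->C; (1,7):dx=-11,dy=-6->C; (1,8):dx=-1,dy=-2->C; (1,9):dx=-3,dy=-17->C
  (1,10):dx=-5,dy=-8->C; (2,3):dx=+2,dy=+6->C; (2,4):dx=-4,dy=-2->C; (2,5):dx=-1,dy=-4->C
  (2,6):dx=+7,dy=+12->C; (2,7):dx=-5,dy=+5->D; (2,8):dx=+5,dy=+9->C; (2,9):dx=+3,dy=-6->D
  (2,10):dx=+1,dy=+3->C; (3,4):dx=-6,dy=-8->C; (3,5):dx=-3,dy=-10->C; (3,6):dx=+5,dy=+6->C
  (3,7):dx=-7,dy=-1->C; (3,8):dx=+3,dy=+3->C; (3,9):dx=+1,dy=-12->D; (3,10):dx=-1,dy=-3->C
  (4,5):dx=+3,dy=-2->D; (4,6):dx=+11,dy=+14->C; (4,7):dx=-1,dy=+7->D; (4,8):dx=+9,dy=+11->C
  (4,9):dx=+7,dy=-4->D; (4,10):dx=+5,dy=+5->C; (5,6):dx=+8,dy=+16->C; (5,7):dx=-4,dy=+9->D
  (5,8):dx=+6,dy=+13->C; (5,9):dx=+4,dy=-2->D; (5,10):dx=+2,dy=+7->C; (6,7):dx=-12,dy=-7->C
  (6,8):dx=-2,dy=-3->C; (6,9):dx=-4,dy=-18->C; (6,10):dx=-6,dy=-9->C; (7,8):dx=+10,dy=+4->C
  (7,9):dx=+8,dy=-11->D; (7,10):dx=+6,dy=-2->D; (8,9):dx=-2,dy=-15->C; (8,10):dx=-4,dy=-6->C
  (9,10):dx=-2,dy=+9->D
Step 2: C = 34, D = 11, total pairs = 45.
Step 3: tau = (C - D)/(n(n-1)/2) = (34 - 11)/45 = 0.511111.
Step 4: Exact two-sided p-value (enumerate n! = 3628800 permutations of y under H0): p = 0.046623.
Step 5: alpha = 0.1. reject H0.

tau_b = 0.5111 (C=34, D=11), p = 0.046623, reject H0.


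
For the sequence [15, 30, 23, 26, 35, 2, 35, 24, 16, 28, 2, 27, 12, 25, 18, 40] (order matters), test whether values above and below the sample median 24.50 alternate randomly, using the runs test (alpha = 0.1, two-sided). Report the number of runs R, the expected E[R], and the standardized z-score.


Step 1: Compute median = 24.50; label A = above, B = below.
Labels in order: BABAABABBABABABA  (n_A = 8, n_B = 8)
Step 2: Count runs R = 14.
Step 3: Under H0 (random ordering), E[R] = 2*n_A*n_B/(n_A+n_B) + 1 = 2*8*8/16 + 1 = 9.0000.
        Var[R] = 2*n_A*n_B*(2*n_A*n_B - n_A - n_B) / ((n_A+n_B)^2 * (n_A+n_B-1)) = 14336/3840 = 3.7333.
        SD[R] = 1.9322.
Step 4: Continuity-corrected z = (R - 0.5 - E[R]) / SD[R] = (14 - 0.5 - 9.0000) / 1.9322 = 2.3290.
Step 5: Two-sided p-value via normal approximation = 2*(1 - Phi(|z|)) = 0.019861.
Step 6: alpha = 0.1. reject H0.

R = 14, z = 2.3290, p = 0.019861, reject H0.


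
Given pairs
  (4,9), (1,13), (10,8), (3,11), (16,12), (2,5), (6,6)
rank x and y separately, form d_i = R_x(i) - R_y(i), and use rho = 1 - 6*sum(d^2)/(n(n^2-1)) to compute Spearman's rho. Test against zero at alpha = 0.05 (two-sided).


Step 1: Rank x and y separately (midranks; no ties here).
rank(x): 4->4, 1->1, 10->6, 3->3, 16->7, 2->2, 6->5
rank(y): 9->4, 13->7, 8->3, 11->5, 12->6, 5->1, 6->2
Step 2: d_i = R_x(i) - R_y(i); compute d_i^2.
  (4-4)^2=0, (1-7)^2=36, (6-3)^2=9, (3-5)^2=4, (7-6)^2=1, (2-1)^2=1, (5-2)^2=9
sum(d^2) = 60.
Step 3: rho = 1 - 6*60 / (7*(7^2 - 1)) = 1 - 360/336 = -0.071429.
Step 4: Under H0, t = rho * sqrt((n-2)/(1-rho^2)) = -0.1601 ~ t(5).
Step 5: Two-sided p-value from the t-distribution with 5 df = 0.879048.
Step 6: alpha = 0.05. fail to reject H0.

rho = -0.0714, p = 0.879048, fail to reject H0 at alpha = 0.05.


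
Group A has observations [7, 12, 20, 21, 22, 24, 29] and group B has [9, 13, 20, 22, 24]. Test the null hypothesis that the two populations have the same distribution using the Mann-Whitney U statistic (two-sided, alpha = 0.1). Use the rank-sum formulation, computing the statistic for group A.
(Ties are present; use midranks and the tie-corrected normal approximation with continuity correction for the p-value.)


Step 1: Combine and sort all 12 observations; assign midranks.
sorted (value, group): (7,X), (9,Y), (12,X), (13,Y), (20,X), (20,Y), (21,X), (22,X), (22,Y), (24,X), (24,Y), (29,X)
ranks: 7->1, 9->2, 12->3, 13->4, 20->5.5, 20->5.5, 21->7, 22->8.5, 22->8.5, 24->10.5, 24->10.5, 29->12
Step 2: Rank sum for X: R1 = 1 + 3 + 5.5 + 7 + 8.5 + 10.5 + 12 = 47.5.
Step 3: U_X = R1 - n1(n1+1)/2 = 47.5 - 7*8/2 = 47.5 - 28 = 19.5.
       U_Y = n1*n2 - U_X = 35 - 19.5 = 15.5.
Step 4: Ties are present, so use the tie-corrected normal approximation (with continuity correction) for the p-value.
Step 5: p-value = 0.806544; compare to alpha = 0.1. fail to reject H0.

U_X = 19.5, p = 0.806544, fail to reject H0 at alpha = 0.1.


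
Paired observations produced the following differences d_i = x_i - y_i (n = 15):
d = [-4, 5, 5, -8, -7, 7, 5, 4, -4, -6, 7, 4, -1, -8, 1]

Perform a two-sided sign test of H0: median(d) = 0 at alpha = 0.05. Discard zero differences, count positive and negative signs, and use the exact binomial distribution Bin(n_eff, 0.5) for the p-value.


Step 1: Discard zero differences. Original n = 15; n_eff = number of nonzero differences = 15.
Nonzero differences (with sign): -4, +5, +5, -8, -7, +7, +5, +4, -4, -6, +7, +4, -1, -8, +1
Step 2: Count signs: positive = 8, negative = 7.
Step 3: Under H0: P(positive) = 0.5, so the number of positives S ~ Bin(15, 0.5).
Step 4: Two-sided exact p-value = sum of Bin(15,0.5) probabilities at or below the observed probability = 1.000000.
Step 5: alpha = 0.05. fail to reject H0.

n_eff = 15, pos = 8, neg = 7, p = 1.000000, fail to reject H0.


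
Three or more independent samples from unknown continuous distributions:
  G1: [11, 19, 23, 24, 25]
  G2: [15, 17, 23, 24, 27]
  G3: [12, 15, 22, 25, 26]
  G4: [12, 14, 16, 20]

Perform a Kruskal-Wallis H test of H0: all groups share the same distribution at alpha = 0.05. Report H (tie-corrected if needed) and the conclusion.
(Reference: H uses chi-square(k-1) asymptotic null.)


Step 1: Combine all N = 19 observations and assign midranks.
sorted (value, group, rank): (11,G1,1), (12,G3,2.5), (12,G4,2.5), (14,G4,4), (15,G2,5.5), (15,G3,5.5), (16,G4,7), (17,G2,8), (19,G1,9), (20,G4,10), (22,G3,11), (23,G1,12.5), (23,G2,12.5), (24,G1,14.5), (24,G2,14.5), (25,G1,16.5), (25,G3,16.5), (26,G3,18), (27,G2,19)
Step 2: Sum ranks within each group.
R_1 = 53.5 (n_1 = 5)
R_2 = 59.5 (n_2 = 5)
R_3 = 53.5 (n_3 = 5)
R_4 = 23.5 (n_4 = 4)
Step 3: H = 12/(N(N+1)) * sum(R_i^2/n_i) - 3(N+1)
     = 12/(19*20) * (53.5^2/5 + 59.5^2/5 + 53.5^2/5 + 23.5^2/4) - 3*20
     = 0.031579 * 1991.01 - 60
     = 2.874079.
Step 4: Ties present; correction factor C = 1 - 30/(19^3 - 19) = 0.995614. Corrected H = 2.874079 / 0.995614 = 2.886740.
Step 5: Under H0, H ~ chi^2(3); p-value = 0.409419.
Step 6: alpha = 0.05. fail to reject H0.

H = 2.8867, df = 3, p = 0.409419, fail to reject H0.


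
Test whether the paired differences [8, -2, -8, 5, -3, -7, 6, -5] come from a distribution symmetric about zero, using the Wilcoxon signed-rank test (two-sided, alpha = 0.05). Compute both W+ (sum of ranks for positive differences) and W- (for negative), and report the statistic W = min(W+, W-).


Step 1: Drop any zero differences (none here) and take |d_i|.
|d| = [8, 2, 8, 5, 3, 7, 6, 5]
Step 2: Midrank |d_i| (ties get averaged ranks).
ranks: |8|->7.5, |2|->1, |8|->7.5, |5|->3.5, |3|->2, |7|->6, |6|->5, |5|->3.5
Step 3: Attach original signs; sum ranks with positive sign and with negative sign.
W+ = 7.5 + 3.5 + 5 = 16
W- = 1 + 7.5 + 2 + 6 + 3.5 = 20
(Check: W+ + W- = 36 should equal n(n+1)/2 = 36.)
Step 4: Test statistic W = min(W+, W-) = 16.
Step 5: Ties in |d|, so use the tie-corrected normal approximation.
        E[W] = n(n+1)/4 = 8*9/4 = 18.
        Tie groups: |d|=5 (t=2), |d|=8 (t=2); sum(t^3 - t) = 12.
        Var[W] = n(n+1)(2n+1)/24 - sum(t^3-t)/48 = 1224/24 - 12/48 = 50.75.
        z = (W - E[W]) / sqrt(Var[W]) = (16 - 18) / 7.1239 = -0.2807.
        Two-sided p = 2*Phi(z) = 0.778906.
Step 6: alpha = 0.05. fail to reject H0.

W+ = 16, W- = 20, W = min = 16, p = 0.778906, fail to reject H0.


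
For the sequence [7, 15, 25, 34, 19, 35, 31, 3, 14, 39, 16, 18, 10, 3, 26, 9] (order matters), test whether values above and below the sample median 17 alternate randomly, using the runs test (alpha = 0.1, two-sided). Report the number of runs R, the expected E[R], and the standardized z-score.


Step 1: Compute median = 17; label A = above, B = below.
Labels in order: BBAAAAABBABABBAB  (n_A = 8, n_B = 8)
Step 2: Count runs R = 9.
Step 3: Under H0 (random ordering), E[R] = 2*n_A*n_B/(n_A+n_B) + 1 = 2*8*8/16 + 1 = 9.0000.
        Var[R] = 2*n_A*n_B*(2*n_A*n_B - n_A - n_B) / ((n_A+n_B)^2 * (n_A+n_B-1)) = 14336/3840 = 3.7333.
        SD[R] = 1.9322.
Step 4: R = E[R], so z = 0 with no continuity correction.
Step 5: Two-sided p-value via normal approximation = 2*(1 - Phi(|z|)) = 1.000000.
Step 6: alpha = 0.1. fail to reject H0.

R = 9, z = 0.0000, p = 1.000000, fail to reject H0.


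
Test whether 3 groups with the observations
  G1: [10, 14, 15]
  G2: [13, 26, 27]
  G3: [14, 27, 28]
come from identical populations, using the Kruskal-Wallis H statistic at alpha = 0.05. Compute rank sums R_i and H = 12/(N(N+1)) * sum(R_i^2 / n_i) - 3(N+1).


Step 1: Combine all N = 9 observations and assign midranks.
sorted (value, group, rank): (10,G1,1), (13,G2,2), (14,G1,3.5), (14,G3,3.5), (15,G1,5), (26,G2,6), (27,G2,7.5), (27,G3,7.5), (28,G3,9)
Step 2: Sum ranks within each group.
R_1 = 9.5 (n_1 = 3)
R_2 = 15.5 (n_2 = 3)
R_3 = 20 (n_3 = 3)
Step 3: H = 12/(N(N+1)) * sum(R_i^2/n_i) - 3(N+1)
     = 12/(9*10) * (9.5^2/3 + 15.5^2/3 + 20^2/3) - 3*10
     = 0.133333 * 243.5 - 30
     = 2.466667.
Step 4: Ties present; correction factor C = 1 - 12/(9^3 - 9) = 0.983333. Corrected H = 2.466667 / 0.983333 = 2.508475.
Step 5: Under H0, H ~ chi^2(2); p-value = 0.285293.
Step 6: alpha = 0.05. fail to reject H0.

H = 2.5085, df = 2, p = 0.285293, fail to reject H0.


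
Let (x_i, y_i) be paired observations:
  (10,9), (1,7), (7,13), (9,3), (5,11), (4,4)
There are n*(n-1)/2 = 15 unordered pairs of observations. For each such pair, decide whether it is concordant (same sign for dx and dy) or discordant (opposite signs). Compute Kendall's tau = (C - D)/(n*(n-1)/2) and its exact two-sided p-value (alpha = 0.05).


Step 1: Enumerate the 15 unordered pairs (i,j) with i<j and classify each by sign(x_j-x_i) * sign(y_j-y_i).
  (1,2):dx=-9,dy=-2->C; (1,3):dx=-3,dy=+4->D; (1,4):dx=-1,dy=-6->C; (1,5):dx=-5,dy=+2->D
  (1,6):dx=-6,dy=-5->C; (2,3):dx=+6,dy=+6->C; (2,4):dx=+8,dy=-4->D; (2,5):dx=+4,dy=+4->C
  (2,6):dx=+3,dy=-3->D; (3,4):dx=+2,dy=-10->D; (3,5):dx=-2,dy=-2->C; (3,6):dx=-3,dy=-9->C
  (4,5):dx=-4,dy=+8->D; (4,6):dx=-5,dy=+1->D; (5,6):dx=-1,dy=-7->C
Step 2: C = 8, D = 7, total pairs = 15.
Step 3: tau = (C - D)/(n(n-1)/2) = (8 - 7)/15 = 0.066667.
Step 4: Exact two-sided p-value (enumerate n! = 720 permutations of y under H0): p = 1.000000.
Step 5: alpha = 0.05. fail to reject H0.

tau_b = 0.0667 (C=8, D=7), p = 1.000000, fail to reject H0.


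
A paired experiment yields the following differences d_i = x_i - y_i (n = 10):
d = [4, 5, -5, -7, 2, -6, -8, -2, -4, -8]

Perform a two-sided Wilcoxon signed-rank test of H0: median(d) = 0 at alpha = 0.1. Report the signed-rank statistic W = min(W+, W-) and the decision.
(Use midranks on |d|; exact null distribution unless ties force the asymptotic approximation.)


Step 1: Drop any zero differences (none here) and take |d_i|.
|d| = [4, 5, 5, 7, 2, 6, 8, 2, 4, 8]
Step 2: Midrank |d_i| (ties get averaged ranks).
ranks: |4|->3.5, |5|->5.5, |5|->5.5, |7|->8, |2|->1.5, |6|->7, |8|->9.5, |2|->1.5, |4|->3.5, |8|->9.5
Step 3: Attach original signs; sum ranks with positive sign and with negative sign.
W+ = 3.5 + 5.5 + 1.5 = 10.5
W- = 5.5 + 8 + 7 + 9.5 + 1.5 + 3.5 + 9.5 = 44.5
(Check: W+ + W- = 55 should equal n(n+1)/2 = 55.)
Step 4: Test statistic W = min(W+, W-) = 10.5.
Step 5: Ties in |d|, so use the tie-corrected normal approximation.
        E[W] = n(n+1)/4 = 10*11/4 = 27.5.
        Tie groups: |d|=2 (t=2), |d|=4 (t=2), |d|=5 (t=2), |d|=8 (t=2); sum(t^3 - t) = 24.
        Var[W] = n(n+1)(2n+1)/24 - sum(t^3-t)/48 = 2310/24 - 24/48 = 95.75.
        z = (W - E[W]) / sqrt(Var[W]) = (10.5 - 27.5) / 9.7852 = -1.7373.
        Two-sided p = 2*Phi(z) = 0.082331.
Step 6: alpha = 0.1. reject H0.

W+ = 10.5, W- = 44.5, W = min = 10.5, p = 0.082331, reject H0.


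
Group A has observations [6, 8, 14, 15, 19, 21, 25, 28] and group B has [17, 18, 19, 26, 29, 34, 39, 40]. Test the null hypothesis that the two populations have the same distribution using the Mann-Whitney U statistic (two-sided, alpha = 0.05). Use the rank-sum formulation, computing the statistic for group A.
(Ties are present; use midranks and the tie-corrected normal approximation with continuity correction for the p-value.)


Step 1: Combine and sort all 16 observations; assign midranks.
sorted (value, group): (6,X), (8,X), (14,X), (15,X), (17,Y), (18,Y), (19,X), (19,Y), (21,X), (25,X), (26,Y), (28,X), (29,Y), (34,Y), (39,Y), (40,Y)
ranks: 6->1, 8->2, 14->3, 15->4, 17->5, 18->6, 19->7.5, 19->7.5, 21->9, 25->10, 26->11, 28->12, 29->13, 34->14, 39->15, 40->16
Step 2: Rank sum for X: R1 = 1 + 2 + 3 + 4 + 7.5 + 9 + 10 + 12 = 48.5.
Step 3: U_X = R1 - n1(n1+1)/2 = 48.5 - 8*9/2 = 48.5 - 36 = 12.5.
       U_Y = n1*n2 - U_X = 64 - 12.5 = 51.5.
Step 4: Ties are present, so use the tie-corrected normal approximation (with continuity correction) for the p-value.
Step 5: p-value = 0.045840; compare to alpha = 0.05. reject H0.

U_X = 12.5, p = 0.045840, reject H0 at alpha = 0.05.


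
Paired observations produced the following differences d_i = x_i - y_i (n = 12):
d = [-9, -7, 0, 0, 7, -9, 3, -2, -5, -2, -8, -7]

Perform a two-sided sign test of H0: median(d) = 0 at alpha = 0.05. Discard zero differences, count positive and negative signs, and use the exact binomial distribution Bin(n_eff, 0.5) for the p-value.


Step 1: Discard zero differences. Original n = 12; n_eff = number of nonzero differences = 10.
Nonzero differences (with sign): -9, -7, +7, -9, +3, -2, -5, -2, -8, -7
Step 2: Count signs: positive = 2, negative = 8.
Step 3: Under H0: P(positive) = 0.5, so the number of positives S ~ Bin(10, 0.5).
Step 4: Two-sided exact p-value = sum of Bin(10,0.5) probabilities at or below the observed probability = 0.109375.
Step 5: alpha = 0.05. fail to reject H0.

n_eff = 10, pos = 2, neg = 8, p = 0.109375, fail to reject H0.


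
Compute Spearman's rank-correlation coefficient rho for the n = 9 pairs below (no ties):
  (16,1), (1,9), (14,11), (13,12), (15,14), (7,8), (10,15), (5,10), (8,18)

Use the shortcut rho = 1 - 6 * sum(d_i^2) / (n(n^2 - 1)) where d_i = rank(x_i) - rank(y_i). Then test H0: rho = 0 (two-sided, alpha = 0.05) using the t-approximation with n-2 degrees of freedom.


Step 1: Rank x and y separately (midranks; no ties here).
rank(x): 16->9, 1->1, 14->7, 13->6, 15->8, 7->3, 10->5, 5->2, 8->4
rank(y): 1->1, 9->3, 11->5, 12->6, 14->7, 8->2, 15->8, 10->4, 18->9
Step 2: d_i = R_x(i) - R_y(i); compute d_i^2.
  (9-1)^2=64, (1-3)^2=4, (7-5)^2=4, (6-6)^2=0, (8-7)^2=1, (3-2)^2=1, (5-8)^2=9, (2-4)^2=4, (4-9)^2=25
sum(d^2) = 112.
Step 3: rho = 1 - 6*112 / (9*(9^2 - 1)) = 1 - 672/720 = 0.066667.
Step 4: Under H0, t = rho * sqrt((n-2)/(1-rho^2)) = 0.1768 ~ t(7).
Step 5: Two-sided p-value from the t-distribution with 7 df = 0.864690.
Step 6: alpha = 0.05. fail to reject H0.

rho = 0.0667, p = 0.864690, fail to reject H0 at alpha = 0.05.


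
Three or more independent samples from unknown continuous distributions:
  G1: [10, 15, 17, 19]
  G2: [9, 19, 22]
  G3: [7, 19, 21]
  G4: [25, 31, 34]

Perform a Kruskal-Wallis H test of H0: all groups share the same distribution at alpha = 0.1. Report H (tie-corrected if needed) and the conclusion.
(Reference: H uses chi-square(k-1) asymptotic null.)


Step 1: Combine all N = 13 observations and assign midranks.
sorted (value, group, rank): (7,G3,1), (9,G2,2), (10,G1,3), (15,G1,4), (17,G1,5), (19,G1,7), (19,G2,7), (19,G3,7), (21,G3,9), (22,G2,10), (25,G4,11), (31,G4,12), (34,G4,13)
Step 2: Sum ranks within each group.
R_1 = 19 (n_1 = 4)
R_2 = 19 (n_2 = 3)
R_3 = 17 (n_3 = 3)
R_4 = 36 (n_4 = 3)
Step 3: H = 12/(N(N+1)) * sum(R_i^2/n_i) - 3(N+1)
     = 12/(13*14) * (19^2/4 + 19^2/3 + 17^2/3 + 36^2/3) - 3*14
     = 0.065934 * 738.917 - 42
     = 6.719780.
Step 4: Ties present; correction factor C = 1 - 24/(13^3 - 13) = 0.989011. Corrected H = 6.719780 / 0.989011 = 6.794444.
Step 5: Under H0, H ~ chi^2(3); p-value = 0.078746.
Step 6: alpha = 0.1. reject H0.

H = 6.7944, df = 3, p = 0.078746, reject H0.


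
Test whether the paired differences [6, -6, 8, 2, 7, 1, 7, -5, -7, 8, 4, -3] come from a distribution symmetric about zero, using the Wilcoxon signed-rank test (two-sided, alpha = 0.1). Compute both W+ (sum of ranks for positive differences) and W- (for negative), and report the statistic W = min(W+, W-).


Step 1: Drop any zero differences (none here) and take |d_i|.
|d| = [6, 6, 8, 2, 7, 1, 7, 5, 7, 8, 4, 3]
Step 2: Midrank |d_i| (ties get averaged ranks).
ranks: |6|->6.5, |6|->6.5, |8|->11.5, |2|->2, |7|->9, |1|->1, |7|->9, |5|->5, |7|->9, |8|->11.5, |4|->4, |3|->3
Step 3: Attach original signs; sum ranks with positive sign and with negative sign.
W+ = 6.5 + 11.5 + 2 + 9 + 1 + 9 + 11.5 + 4 = 54.5
W- = 6.5 + 5 + 9 + 3 = 23.5
(Check: W+ + W- = 78 should equal n(n+1)/2 = 78.)
Step 4: Test statistic W = min(W+, W-) = 23.5.
Step 5: Ties in |d|, so use the tie-corrected normal approximation.
        E[W] = n(n+1)/4 = 12*13/4 = 39.
        Tie groups: |d|=6 (t=2), |d|=7 (t=3), |d|=8 (t=2); sum(t^3 - t) = 36.
        Var[W] = n(n+1)(2n+1)/24 - sum(t^3-t)/48 = 3900/24 - 36/48 = 161.75.
        z = (W - E[W]) / sqrt(Var[W]) = (23.5 - 39) / 12.7181 = -1.2187.
        Two-sided p = 2*Phi(z) = 0.222945.
Step 6: alpha = 0.1. fail to reject H0.

W+ = 54.5, W- = 23.5, W = min = 23.5, p = 0.222945, fail to reject H0.


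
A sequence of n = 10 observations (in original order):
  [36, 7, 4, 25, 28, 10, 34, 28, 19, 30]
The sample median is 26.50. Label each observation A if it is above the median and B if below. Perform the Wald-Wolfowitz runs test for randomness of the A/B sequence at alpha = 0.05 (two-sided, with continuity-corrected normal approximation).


Step 1: Compute median = 26.50; label A = above, B = below.
Labels in order: ABBBABAABA  (n_A = 5, n_B = 5)
Step 2: Count runs R = 7.
Step 3: Under H0 (random ordering), E[R] = 2*n_A*n_B/(n_A+n_B) + 1 = 2*5*5/10 + 1 = 6.0000.
        Var[R] = 2*n_A*n_B*(2*n_A*n_B - n_A - n_B) / ((n_A+n_B)^2 * (n_A+n_B-1)) = 2000/900 = 2.2222.
        SD[R] = 1.4907.
Step 4: Continuity-corrected z = (R - 0.5 - E[R]) / SD[R] = (7 - 0.5 - 6.0000) / 1.4907 = 0.3354.
Step 5: Two-sided p-value via normal approximation = 2*(1 - Phi(|z|)) = 0.737316.
Step 6: alpha = 0.05. fail to reject H0.

R = 7, z = 0.3354, p = 0.737316, fail to reject H0.


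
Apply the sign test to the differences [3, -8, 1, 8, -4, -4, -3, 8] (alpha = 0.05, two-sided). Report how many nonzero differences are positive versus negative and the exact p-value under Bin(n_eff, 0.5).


Step 1: Discard zero differences. Original n = 8; n_eff = number of nonzero differences = 8.
Nonzero differences (with sign): +3, -8, +1, +8, -4, -4, -3, +8
Step 2: Count signs: positive = 4, negative = 4.
Step 3: Under H0: P(positive) = 0.5, so the number of positives S ~ Bin(8, 0.5).
Step 4: Two-sided exact p-value = sum of Bin(8,0.5) probabilities at or below the observed probability = 1.000000.
Step 5: alpha = 0.05. fail to reject H0.

n_eff = 8, pos = 4, neg = 4, p = 1.000000, fail to reject H0.


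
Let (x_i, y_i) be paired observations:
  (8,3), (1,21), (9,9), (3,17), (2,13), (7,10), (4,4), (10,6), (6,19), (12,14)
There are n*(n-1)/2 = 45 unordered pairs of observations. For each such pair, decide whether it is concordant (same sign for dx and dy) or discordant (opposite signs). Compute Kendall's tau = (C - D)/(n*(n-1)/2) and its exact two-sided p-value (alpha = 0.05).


Step 1: Enumerate the 45 unordered pairs (i,j) with i<j and classify each by sign(x_j-x_i) * sign(y_j-y_i).
  (1,2):dx=-7,dy=+18->D; (1,3):dx=+1,dy=+6->C; (1,4):dx=-5,dy=+14->D; (1,5):dx=-6,dy=+10->D
  (1,6):dx=-1,dy=+7->D; (1,7):dx=-4,dy=+1->D; (1,8):dx=+2,dy=+3->C; (1,9):dx=-2,dy=+16->D
  (1,10):dx=+4,dy=+11->C; (2,3):dx=+8,dy=-12->D; (2,4):dx=+2,dy=-4->D; (2,5):dx=+1,dy=-8->D
  (2,6):dx=+6,dy=-11->D; (2,7):dx=+3,dy=-17->D; (2,8):dx=+9,dy=-15->D; (2,9):dx=+5,dy=-2->D
  (2,10):dx=+11,dy=-7->D; (3,4):dx=-6,dy=+8->D; (3,5):dx=-7,dy=+4->D; (3,6):dx=-2,dy=+1->D
  (3,7):dx=-5,dy=-5->C; (3,8):dx=+1,dy=-3->D; (3,9):dx=-3,dy=+10->D; (3,10):dx=+3,dy=+5->C
  (4,5):dx=-1,dy=-4->C; (4,6):dx=+4,dy=-7->D; (4,7):dx=+1,dy=-13->D; (4,8):dx=+7,dy=-11->D
  (4,9):dx=+3,dy=+2->C; (4,10):dx=+9,dy=-3->D; (5,6):dx=+5,dy=-3->D; (5,7):dx=+2,dy=-9->D
  (5,8):dx=+8,dy=-7->D; (5,9):dx=+4,dy=+6->C; (5,10):dx=+10,dy=+1->C; (6,7):dx=-3,dy=-6->C
  (6,8):dx=+3,dy=-4->D; (6,9):dx=-1,dy=+9->D; (6,10):dx=+5,dy=+4->C; (7,8):dx=+6,dy=+2->C
  (7,9):dx=+2,dy=+15->C; (7,10):dx=+8,dy=+10->C; (8,9):dx=-4,dy=+13->D; (8,10):dx=+2,dy=+8->C
  (9,10):dx=+6,dy=-5->D
Step 2: C = 15, D = 30, total pairs = 45.
Step 3: tau = (C - D)/(n(n-1)/2) = (15 - 30)/45 = -0.333333.
Step 4: Exact two-sided p-value (enumerate n! = 3628800 permutations of y under H0): p = 0.216373.
Step 5: alpha = 0.05. fail to reject H0.

tau_b = -0.3333 (C=15, D=30), p = 0.216373, fail to reject H0.


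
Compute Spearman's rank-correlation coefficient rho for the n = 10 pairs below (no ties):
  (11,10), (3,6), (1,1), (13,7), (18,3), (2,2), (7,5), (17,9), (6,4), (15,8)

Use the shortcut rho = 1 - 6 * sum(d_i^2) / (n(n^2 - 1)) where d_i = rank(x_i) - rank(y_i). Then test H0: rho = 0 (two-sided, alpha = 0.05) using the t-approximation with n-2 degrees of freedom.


Step 1: Rank x and y separately (midranks; no ties here).
rank(x): 11->6, 3->3, 1->1, 13->7, 18->10, 2->2, 7->5, 17->9, 6->4, 15->8
rank(y): 10->10, 6->6, 1->1, 7->7, 3->3, 2->2, 5->5, 9->9, 4->4, 8->8
Step 2: d_i = R_x(i) - R_y(i); compute d_i^2.
  (6-10)^2=16, (3-6)^2=9, (1-1)^2=0, (7-7)^2=0, (10-3)^2=49, (2-2)^2=0, (5-5)^2=0, (9-9)^2=0, (4-4)^2=0, (8-8)^2=0
sum(d^2) = 74.
Step 3: rho = 1 - 6*74 / (10*(10^2 - 1)) = 1 - 444/990 = 0.551515.
Step 4: Under H0, t = rho * sqrt((n-2)/(1-rho^2)) = 1.8700 ~ t(8).
Step 5: Two-sided p-value from the t-distribution with 8 df = 0.098401.
Step 6: alpha = 0.05. fail to reject H0.

rho = 0.5515, p = 0.098401, fail to reject H0 at alpha = 0.05.


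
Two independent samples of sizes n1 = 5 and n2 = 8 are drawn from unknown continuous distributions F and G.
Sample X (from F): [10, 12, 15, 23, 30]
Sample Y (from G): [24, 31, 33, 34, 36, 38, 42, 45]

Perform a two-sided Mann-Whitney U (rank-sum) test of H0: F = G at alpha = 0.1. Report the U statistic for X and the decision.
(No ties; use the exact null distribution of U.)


Step 1: Combine and sort all 13 observations; assign midranks.
sorted (value, group): (10,X), (12,X), (15,X), (23,X), (24,Y), (30,X), (31,Y), (33,Y), (34,Y), (36,Y), (38,Y), (42,Y), (45,Y)
ranks: 10->1, 12->2, 15->3, 23->4, 24->5, 30->6, 31->7, 33->8, 34->9, 36->10, 38->11, 42->12, 45->13
Step 2: Rank sum for X: R1 = 1 + 2 + 3 + 4 + 6 = 16.
Step 3: U_X = R1 - n1(n1+1)/2 = 16 - 5*6/2 = 16 - 15 = 1.
       U_Y = n1*n2 - U_X = 40 - 1 = 39.
Step 4: No ties, so the exact null distribution of U (based on enumerating the C(13,5) = 1287 equally likely rank assignments) gives the two-sided p-value.
Step 5: p-value = 0.003108; compare to alpha = 0.1. reject H0.

U_X = 1, p = 0.003108, reject H0 at alpha = 0.1.


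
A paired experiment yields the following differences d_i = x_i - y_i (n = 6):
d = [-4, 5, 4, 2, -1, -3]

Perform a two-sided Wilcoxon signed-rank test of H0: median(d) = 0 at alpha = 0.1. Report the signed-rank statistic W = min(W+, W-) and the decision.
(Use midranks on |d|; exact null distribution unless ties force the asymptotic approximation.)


Step 1: Drop any zero differences (none here) and take |d_i|.
|d| = [4, 5, 4, 2, 1, 3]
Step 2: Midrank |d_i| (ties get averaged ranks).
ranks: |4|->4.5, |5|->6, |4|->4.5, |2|->2, |1|->1, |3|->3
Step 3: Attach original signs; sum ranks with positive sign and with negative sign.
W+ = 6 + 4.5 + 2 = 12.5
W- = 4.5 + 1 + 3 = 8.5
(Check: W+ + W- = 21 should equal n(n+1)/2 = 21.)
Step 4: Test statistic W = min(W+, W-) = 8.5.
Step 5: Ties in |d|, so use the tie-corrected normal approximation.
        E[W] = n(n+1)/4 = 6*7/4 = 10.5.
        Tie groups: |d|=4 (t=2); sum(t^3 - t) = 6.
        Var[W] = n(n+1)(2n+1)/24 - sum(t^3-t)/48 = 546/24 - 6/48 = 22.625.
        z = (W - E[W]) / sqrt(Var[W]) = (8.5 - 10.5) / 4.7566 = -0.4205.
        Two-sided p = 2*Phi(z) = 0.674142.
Step 6: alpha = 0.1. fail to reject H0.

W+ = 12.5, W- = 8.5, W = min = 8.5, p = 0.674142, fail to reject H0.


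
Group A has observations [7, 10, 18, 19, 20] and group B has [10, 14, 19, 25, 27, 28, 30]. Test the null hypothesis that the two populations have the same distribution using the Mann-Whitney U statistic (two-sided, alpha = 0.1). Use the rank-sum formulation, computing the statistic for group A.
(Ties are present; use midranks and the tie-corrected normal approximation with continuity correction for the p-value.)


Step 1: Combine and sort all 12 observations; assign midranks.
sorted (value, group): (7,X), (10,X), (10,Y), (14,Y), (18,X), (19,X), (19,Y), (20,X), (25,Y), (27,Y), (28,Y), (30,Y)
ranks: 7->1, 10->2.5, 10->2.5, 14->4, 18->5, 19->6.5, 19->6.5, 20->8, 25->9, 27->10, 28->11, 30->12
Step 2: Rank sum for X: R1 = 1 + 2.5 + 5 + 6.5 + 8 = 23.
Step 3: U_X = R1 - n1(n1+1)/2 = 23 - 5*6/2 = 23 - 15 = 8.
       U_Y = n1*n2 - U_X = 35 - 8 = 27.
Step 4: Ties are present, so use the tie-corrected normal approximation (with continuity correction) for the p-value.
Step 5: p-value = 0.142449; compare to alpha = 0.1. fail to reject H0.

U_X = 8, p = 0.142449, fail to reject H0 at alpha = 0.1.


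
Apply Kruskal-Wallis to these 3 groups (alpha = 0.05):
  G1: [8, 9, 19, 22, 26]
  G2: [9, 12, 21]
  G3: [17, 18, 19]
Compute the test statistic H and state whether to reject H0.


Step 1: Combine all N = 11 observations and assign midranks.
sorted (value, group, rank): (8,G1,1), (9,G1,2.5), (9,G2,2.5), (12,G2,4), (17,G3,5), (18,G3,6), (19,G1,7.5), (19,G3,7.5), (21,G2,9), (22,G1,10), (26,G1,11)
Step 2: Sum ranks within each group.
R_1 = 32 (n_1 = 5)
R_2 = 15.5 (n_2 = 3)
R_3 = 18.5 (n_3 = 3)
Step 3: H = 12/(N(N+1)) * sum(R_i^2/n_i) - 3(N+1)
     = 12/(11*12) * (32^2/5 + 15.5^2/3 + 18.5^2/3) - 3*12
     = 0.090909 * 398.967 - 36
     = 0.269697.
Step 4: Ties present; correction factor C = 1 - 12/(11^3 - 11) = 0.990909. Corrected H = 0.269697 / 0.990909 = 0.272171.
Step 5: Under H0, H ~ chi^2(2); p-value = 0.872768.
Step 6: alpha = 0.05. fail to reject H0.

H = 0.2722, df = 2, p = 0.872768, fail to reject H0.


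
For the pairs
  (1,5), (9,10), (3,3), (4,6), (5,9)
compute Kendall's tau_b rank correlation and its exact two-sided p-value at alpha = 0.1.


Step 1: Enumerate the 10 unordered pairs (i,j) with i<j and classify each by sign(x_j-x_i) * sign(y_j-y_i).
  (1,2):dx=+8,dy=+5->C; (1,3):dx=+2,dy=-2->D; (1,4):dx=+3,dy=+1->C; (1,5):dx=+4,dy=+4->C
  (2,3):dx=-6,dy=-7->C; (2,4):dx=-5,dy=-4->C; (2,5):dx=-4,dy=-1->C; (3,4):dx=+1,dy=+3->C
  (3,5):dx=+2,dy=+6->C; (4,5):dx=+1,dy=+3->C
Step 2: C = 9, D = 1, total pairs = 10.
Step 3: tau = (C - D)/(n(n-1)/2) = (9 - 1)/10 = 0.800000.
Step 4: Exact two-sided p-value (enumerate n! = 120 permutations of y under H0): p = 0.083333.
Step 5: alpha = 0.1. reject H0.

tau_b = 0.8000 (C=9, D=1), p = 0.083333, reject H0.


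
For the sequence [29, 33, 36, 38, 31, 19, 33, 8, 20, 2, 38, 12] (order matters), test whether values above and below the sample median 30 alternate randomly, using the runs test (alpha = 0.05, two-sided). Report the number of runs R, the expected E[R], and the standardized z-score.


Step 1: Compute median = 30; label A = above, B = below.
Labels in order: BAAAABABBBAB  (n_A = 6, n_B = 6)
Step 2: Count runs R = 7.
Step 3: Under H0 (random ordering), E[R] = 2*n_A*n_B/(n_A+n_B) + 1 = 2*6*6/12 + 1 = 7.0000.
        Var[R] = 2*n_A*n_B*(2*n_A*n_B - n_A - n_B) / ((n_A+n_B)^2 * (n_A+n_B-1)) = 4320/1584 = 2.7273.
        SD[R] = 1.6514.
Step 4: R = E[R], so z = 0 with no continuity correction.
Step 5: Two-sided p-value via normal approximation = 2*(1 - Phi(|z|)) = 1.000000.
Step 6: alpha = 0.05. fail to reject H0.

R = 7, z = 0.0000, p = 1.000000, fail to reject H0.


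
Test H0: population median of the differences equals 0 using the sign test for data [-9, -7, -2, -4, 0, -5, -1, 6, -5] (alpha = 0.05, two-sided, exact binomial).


Step 1: Discard zero differences. Original n = 9; n_eff = number of nonzero differences = 8.
Nonzero differences (with sign): -9, -7, -2, -4, -5, -1, +6, -5
Step 2: Count signs: positive = 1, negative = 7.
Step 3: Under H0: P(positive) = 0.5, so the number of positives S ~ Bin(8, 0.5).
Step 4: Two-sided exact p-value = sum of Bin(8,0.5) probabilities at or below the observed probability = 0.070312.
Step 5: alpha = 0.05. fail to reject H0.

n_eff = 8, pos = 1, neg = 7, p = 0.070312, fail to reject H0.


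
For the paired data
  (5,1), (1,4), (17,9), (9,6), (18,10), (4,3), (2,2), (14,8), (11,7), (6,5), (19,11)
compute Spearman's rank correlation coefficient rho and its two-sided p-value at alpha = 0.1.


Step 1: Rank x and y separately (midranks; no ties here).
rank(x): 5->4, 1->1, 17->9, 9->6, 18->10, 4->3, 2->2, 14->8, 11->7, 6->5, 19->11
rank(y): 1->1, 4->4, 9->9, 6->6, 10->10, 3->3, 2->2, 8->8, 7->7, 5->5, 11->11
Step 2: d_i = R_x(i) - R_y(i); compute d_i^2.
  (4-1)^2=9, (1-4)^2=9, (9-9)^2=0, (6-6)^2=0, (10-10)^2=0, (3-3)^2=0, (2-2)^2=0, (8-8)^2=0, (7-7)^2=0, (5-5)^2=0, (11-11)^2=0
sum(d^2) = 18.
Step 3: rho = 1 - 6*18 / (11*(11^2 - 1)) = 1 - 108/1320 = 0.918182.
Step 4: Under H0, t = rho * sqrt((n-2)/(1-rho^2)) = 6.9531 ~ t(9).
Step 5: Two-sided p-value from the t-distribution with 9 df = 0.000067.
Step 6: alpha = 0.1. reject H0.

rho = 0.9182, p = 0.000067, reject H0 at alpha = 0.1.


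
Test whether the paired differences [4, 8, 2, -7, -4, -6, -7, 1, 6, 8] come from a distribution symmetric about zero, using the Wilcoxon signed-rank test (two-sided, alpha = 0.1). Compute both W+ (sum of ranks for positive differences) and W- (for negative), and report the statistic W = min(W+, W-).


Step 1: Drop any zero differences (none here) and take |d_i|.
|d| = [4, 8, 2, 7, 4, 6, 7, 1, 6, 8]
Step 2: Midrank |d_i| (ties get averaged ranks).
ranks: |4|->3.5, |8|->9.5, |2|->2, |7|->7.5, |4|->3.5, |6|->5.5, |7|->7.5, |1|->1, |6|->5.5, |8|->9.5
Step 3: Attach original signs; sum ranks with positive sign and with negative sign.
W+ = 3.5 + 9.5 + 2 + 1 + 5.5 + 9.5 = 31
W- = 7.5 + 3.5 + 5.5 + 7.5 = 24
(Check: W+ + W- = 55 should equal n(n+1)/2 = 55.)
Step 4: Test statistic W = min(W+, W-) = 24.
Step 5: Ties in |d|, so use the tie-corrected normal approximation.
        E[W] = n(n+1)/4 = 10*11/4 = 27.5.
        Tie groups: |d|=4 (t=2), |d|=6 (t=2), |d|=7 (t=2), |d|=8 (t=2); sum(t^3 - t) = 24.
        Var[W] = n(n+1)(2n+1)/24 - sum(t^3-t)/48 = 2310/24 - 24/48 = 95.75.
        z = (W - E[W]) / sqrt(Var[W]) = (24 - 27.5) / 9.7852 = -0.3577.
        Two-sided p = 2*Phi(z) = 0.720580.
Step 6: alpha = 0.1. fail to reject H0.

W+ = 31, W- = 24, W = min = 24, p = 0.720580, fail to reject H0.


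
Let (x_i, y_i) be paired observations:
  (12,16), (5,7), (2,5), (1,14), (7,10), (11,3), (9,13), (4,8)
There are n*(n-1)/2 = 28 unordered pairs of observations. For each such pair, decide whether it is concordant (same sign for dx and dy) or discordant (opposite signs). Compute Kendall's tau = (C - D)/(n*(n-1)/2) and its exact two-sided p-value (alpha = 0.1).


Step 1: Enumerate the 28 unordered pairs (i,j) with i<j and classify each by sign(x_j-x_i) * sign(y_j-y_i).
  (1,2):dx=-7,dy=-9->C; (1,3):dx=-10,dy=-11->C; (1,4):dx=-11,dy=-2->C; (1,5):dx=-5,dy=-6->C
  (1,6):dx=-1,dy=-13->C; (1,7):dx=-3,dy=-3->C; (1,8):dx=-8,dy=-8->C; (2,3):dx=-3,dy=-2->C
  (2,4):dx=-4,dy=+7->D; (2,5):dx=+2,dy=+3->C; (2,6):dx=+6,dy=-4->D; (2,7):dx=+4,dy=+6->C
  (2,8):dx=-1,dy=+1->D; (3,4):dx=-1,dy=+9->D; (3,5):dx=+5,dy=+5->C; (3,6):dx=+9,dy=-2->D
  (3,7):dx=+7,dy=+8->C; (3,8):dx=+2,dy=+3->C; (4,5):dx=+6,dy=-4->D; (4,6):dx=+10,dy=-11->D
  (4,7):dx=+8,dy=-1->D; (4,8):dx=+3,dy=-6->D; (5,6):dx=+4,dy=-7->D; (5,7):dx=+2,dy=+3->C
  (5,8):dx=-3,dy=-2->C; (6,7):dx=-2,dy=+10->D; (6,8):dx=-7,dy=+5->D; (7,8):dx=-5,dy=-5->C
Step 2: C = 16, D = 12, total pairs = 28.
Step 3: tau = (C - D)/(n(n-1)/2) = (16 - 12)/28 = 0.142857.
Step 4: Exact two-sided p-value (enumerate n! = 40320 permutations of y under H0): p = 0.719544.
Step 5: alpha = 0.1. fail to reject H0.

tau_b = 0.1429 (C=16, D=12), p = 0.719544, fail to reject H0.
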